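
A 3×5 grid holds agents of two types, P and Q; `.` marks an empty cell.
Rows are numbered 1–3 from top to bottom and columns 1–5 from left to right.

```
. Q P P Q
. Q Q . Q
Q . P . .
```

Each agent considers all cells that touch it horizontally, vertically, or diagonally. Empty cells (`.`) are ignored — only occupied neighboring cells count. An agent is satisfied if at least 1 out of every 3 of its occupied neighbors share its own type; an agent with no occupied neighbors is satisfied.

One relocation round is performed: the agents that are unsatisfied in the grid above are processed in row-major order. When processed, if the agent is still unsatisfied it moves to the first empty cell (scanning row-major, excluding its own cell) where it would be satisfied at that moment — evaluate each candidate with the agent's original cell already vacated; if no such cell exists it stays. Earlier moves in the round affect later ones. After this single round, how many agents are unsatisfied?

Initially unsatisfied (in order): (1,3), (1,4), (3,3).
  (1,3) → (2,4).
  (1,4) → (3,4).
  (3,3): now satisfied by earlier moves; stays.
Resulting grid:
. Q . . Q
. Q Q P Q
Q . P P .
All satisfied now.

0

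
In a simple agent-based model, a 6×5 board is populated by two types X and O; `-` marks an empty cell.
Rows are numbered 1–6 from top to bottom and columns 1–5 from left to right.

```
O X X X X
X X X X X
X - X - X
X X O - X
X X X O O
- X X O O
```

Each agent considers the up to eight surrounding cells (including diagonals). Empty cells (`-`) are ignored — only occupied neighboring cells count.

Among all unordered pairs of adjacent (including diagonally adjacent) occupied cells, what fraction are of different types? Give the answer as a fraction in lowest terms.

Scan each occupied cell's neighbors to the right and below (and the two forward diagonals) so each pair is counted once.
From row 1: 3 unlike of 17 pairs (running 3/17).
From row 2: 0 unlike of 11 pairs (running 3/28).
From row 3: 1 unlike of 5 pairs (running 4/33).
From row 4: 5 unlike of 12 pairs (running 9/45).
From row 5: 3 unlike of 15 pairs (running 12/60).
From row 6: 1 unlike of 3 pairs (running 13/63).
Total adjacent occupied pairs: 63; unlike-type pairs: 13.
13/63 is already in lowest terms.

13/63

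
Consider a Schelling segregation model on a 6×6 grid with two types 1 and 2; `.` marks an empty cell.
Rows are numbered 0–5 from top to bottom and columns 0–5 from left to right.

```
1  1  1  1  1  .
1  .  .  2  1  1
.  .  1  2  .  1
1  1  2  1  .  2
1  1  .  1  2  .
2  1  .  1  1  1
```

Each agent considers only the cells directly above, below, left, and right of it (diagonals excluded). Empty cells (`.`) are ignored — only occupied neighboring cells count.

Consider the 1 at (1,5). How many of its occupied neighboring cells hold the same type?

Occupied neighbors of (1,5): (2,5)=1, (1,4)=1.
Same type (1): 2 of 2.

2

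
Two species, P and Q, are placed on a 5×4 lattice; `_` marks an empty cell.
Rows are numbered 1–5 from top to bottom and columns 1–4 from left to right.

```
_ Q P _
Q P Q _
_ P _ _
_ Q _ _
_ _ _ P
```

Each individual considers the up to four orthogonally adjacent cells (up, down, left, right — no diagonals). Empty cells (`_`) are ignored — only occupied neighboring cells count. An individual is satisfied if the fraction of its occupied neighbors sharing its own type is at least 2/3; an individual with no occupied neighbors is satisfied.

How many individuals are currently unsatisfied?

7

(1,2)Q 0/2 unhappy
(1,3)P 0/2 unhappy
(2,1)Q 0/1 unhappy
(2,2)P 1/4 unhappy
(2,3)Q 0/2 unhappy
(3,2)P 1/2 unhappy
(4,2)Q 0/1 unhappy
(5,4)P 0/0 ok
Unsatisfied: (1,2), (1,3), (2,1), (2,2), (2,3), (3,2), (4,2) — 7 in total.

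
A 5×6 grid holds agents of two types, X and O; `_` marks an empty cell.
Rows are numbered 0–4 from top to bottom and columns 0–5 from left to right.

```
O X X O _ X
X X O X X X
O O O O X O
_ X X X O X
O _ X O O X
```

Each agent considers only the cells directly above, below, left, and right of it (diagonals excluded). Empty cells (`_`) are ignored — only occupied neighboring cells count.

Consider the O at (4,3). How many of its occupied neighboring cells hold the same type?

1

Occupied neighbors of (4,3): (3,3)=X, (4,2)=X, (4,4)=O.
Same type (O): 1 of 3.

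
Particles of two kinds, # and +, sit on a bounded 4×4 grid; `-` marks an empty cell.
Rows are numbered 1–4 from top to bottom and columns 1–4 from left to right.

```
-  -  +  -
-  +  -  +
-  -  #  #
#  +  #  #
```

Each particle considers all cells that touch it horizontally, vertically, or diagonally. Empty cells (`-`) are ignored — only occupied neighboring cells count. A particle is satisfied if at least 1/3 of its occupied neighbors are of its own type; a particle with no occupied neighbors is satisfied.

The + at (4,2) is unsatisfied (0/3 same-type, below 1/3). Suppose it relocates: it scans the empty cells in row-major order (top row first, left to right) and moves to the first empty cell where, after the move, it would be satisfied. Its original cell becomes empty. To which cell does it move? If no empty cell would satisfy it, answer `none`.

Vacating (4,2). Empty cells in order:
  (1,1): 1/1 same-type → satisfied — stop here.

(1,1)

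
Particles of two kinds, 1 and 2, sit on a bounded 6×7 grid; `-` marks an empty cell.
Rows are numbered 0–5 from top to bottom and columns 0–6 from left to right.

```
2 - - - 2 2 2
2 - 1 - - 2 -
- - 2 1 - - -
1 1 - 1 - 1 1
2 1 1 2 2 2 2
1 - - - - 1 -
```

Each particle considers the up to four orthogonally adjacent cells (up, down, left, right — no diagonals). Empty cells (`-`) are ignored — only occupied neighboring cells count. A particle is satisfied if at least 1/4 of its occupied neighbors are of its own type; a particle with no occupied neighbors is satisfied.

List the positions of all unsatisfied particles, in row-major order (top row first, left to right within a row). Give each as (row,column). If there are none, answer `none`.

(1,2), (2,2), (4,0), (5,0), (5,5)

(0,0)2 1/1 satisfied
(0,4)2 1/1 satisfied
(0,5)2 3/3 satisfied
(0,6)2 1/1 satisfied
(1,0)2 1/1 satisfied
(1,2)1 0/1 not
(1,5)2 1/1 satisfied
(2,2)2 0/2 not
(2,3)1 1/2 satisfied
(3,0)1 1/2 satisfied
(3,1)1 2/2 satisfied
(3,3)1 1/2 satisfied
(3,5)1 1/2 satisfied
(3,6)1 1/2 satisfied
(4,0)2 0/3 not
(4,1)1 2/3 satisfied
(4,2)1 1/2 satisfied
(4,3)2 1/3 satisfied
(4,4)2 2/2 satisfied
(4,5)2 2/4 satisfied
(4,6)2 1/2 satisfied
(5,0)1 0/1 not
(5,5)1 0/1 not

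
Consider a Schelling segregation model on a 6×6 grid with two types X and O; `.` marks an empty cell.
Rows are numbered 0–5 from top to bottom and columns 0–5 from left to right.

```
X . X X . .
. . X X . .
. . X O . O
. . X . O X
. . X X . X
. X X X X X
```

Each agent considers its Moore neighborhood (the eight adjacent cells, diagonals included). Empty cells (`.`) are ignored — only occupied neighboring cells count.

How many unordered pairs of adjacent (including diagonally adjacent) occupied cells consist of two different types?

Scan each occupied cell's neighbors to the right and below (and the two forward diagonals) so each pair is counted once.
From row 0: 0 unlike of 5 pairs (running 0/5).
From row 1: 2 unlike of 5 pairs (running 2/10).
From row 2: 3 unlike of 6 pairs (running 5/16).
From row 3: 3 unlike of 6 pairs (running 8/22).
From row 4: 0 unlike of 9 pairs (running 8/31).
From row 5: 0 unlike of 4 pairs (running 8/35).
Total adjacent occupied pairs: 35; unlike-type pairs: 8.

8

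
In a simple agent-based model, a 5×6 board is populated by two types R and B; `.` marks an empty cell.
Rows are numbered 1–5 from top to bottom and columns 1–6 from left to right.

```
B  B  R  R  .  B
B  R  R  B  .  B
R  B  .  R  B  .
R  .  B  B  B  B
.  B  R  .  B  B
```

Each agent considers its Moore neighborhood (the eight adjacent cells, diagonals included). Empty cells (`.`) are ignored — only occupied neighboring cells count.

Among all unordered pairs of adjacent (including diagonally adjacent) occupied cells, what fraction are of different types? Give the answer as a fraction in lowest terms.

22/51

Scan each occupied cell's neighbors to the right and below (and the two forward diagonals) so each pair is counted once.
From row 1: 6 unlike of 14 pairs (running 6/14).
From row 2: 6 unlike of 12 pairs (running 12/26).
From row 3: 6 unlike of 11 pairs (running 18/37).
From row 4: 3 unlike of 12 pairs (running 21/49).
From row 5: 1 unlike of 2 pairs (running 22/51).
Total adjacent occupied pairs: 51; unlike-type pairs: 22.
22/51 is already in lowest terms.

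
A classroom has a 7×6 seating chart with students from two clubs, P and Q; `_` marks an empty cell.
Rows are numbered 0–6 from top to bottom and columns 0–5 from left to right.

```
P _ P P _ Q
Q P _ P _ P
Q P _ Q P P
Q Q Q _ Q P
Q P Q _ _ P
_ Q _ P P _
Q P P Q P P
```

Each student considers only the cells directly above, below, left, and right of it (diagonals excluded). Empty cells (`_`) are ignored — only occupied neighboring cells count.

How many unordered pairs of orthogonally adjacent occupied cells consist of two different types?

Scan each occupied cell's neighbors to the right and below so each pair is counted once.
Row 0: P(0,0)–Q(1,0)≠ P(0,2)–P(0,3)= P(0,3)–P(1,3)= Q(0,5)–P(1,5)≠  → 2/4 unlike.
Row 1: Q(1,0)–P(1,1)≠ Q(1,0)–Q(2,0)= P(1,1)–P(2,1)= P(1,3)–Q(2,3)≠ P(1,5)–P(2,5)=  → 2/5 unlike.
Row 2: Q(2,0)–P(2,1)≠ Q(2,0)–Q(3,0)= P(2,1)–Q(3,1)≠ Q(2,3)–P(2,4)≠ P(2,4)–P(2,5)= P(2,4)–Q(3,4)≠ P(2,5)–P(3,5)=  → 4/7 unlike.
Row 3: Q(3,0)–Q(3,1)= Q(3,0)–Q(4,0)= Q(3,1)–Q(3,2)= Q(3,1)–P(4,1)≠ Q(3,2)–Q(4,2)= Q(3,4)–P(3,5)≠ P(3,5)–P(4,5)=  → 2/7 unlike.
Row 4: Q(4,0)–P(4,1)≠ P(4,1)–Q(4,2)≠ P(4,1)–Q(5,1)≠  → 3/3 unlike.
Row 5: Q(5,1)–P(6,1)≠ P(5,3)–P(5,4)= P(5,3)–Q(6,3)≠ P(5,4)–P(6,4)=  → 2/4 unlike.
Row 6: Q(6,0)–P(6,1)≠ P(6,1)–P(6,2)= P(6,2)–Q(6,3)≠ Q(6,3)–P(6,4)≠ P(6,4)–P(6,5)=  → 3/5 unlike.
Total adjacent occupied pairs: 35; unlike-type pairs: 18.

18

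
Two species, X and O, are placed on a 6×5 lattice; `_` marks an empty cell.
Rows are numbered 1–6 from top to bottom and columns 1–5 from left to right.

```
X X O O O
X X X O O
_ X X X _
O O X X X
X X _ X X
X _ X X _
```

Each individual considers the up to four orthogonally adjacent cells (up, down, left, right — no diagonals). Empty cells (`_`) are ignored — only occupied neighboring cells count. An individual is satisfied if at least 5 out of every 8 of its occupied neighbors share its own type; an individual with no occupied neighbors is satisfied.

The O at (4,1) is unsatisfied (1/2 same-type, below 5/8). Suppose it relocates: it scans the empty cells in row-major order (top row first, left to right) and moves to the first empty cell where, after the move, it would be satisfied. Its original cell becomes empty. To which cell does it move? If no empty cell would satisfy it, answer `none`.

none

Vacating (4,1). Empty cells in order:
  (3,1): 0/2 same-type → still unsatisfied.
  (3,5): 1/3 same-type → still unsatisfied.
  (5,3): 0/4 same-type → still unsatisfied.
  (6,2): 0/3 same-type → still unsatisfied.
  (6,5): 0/2 same-type → still unsatisfied.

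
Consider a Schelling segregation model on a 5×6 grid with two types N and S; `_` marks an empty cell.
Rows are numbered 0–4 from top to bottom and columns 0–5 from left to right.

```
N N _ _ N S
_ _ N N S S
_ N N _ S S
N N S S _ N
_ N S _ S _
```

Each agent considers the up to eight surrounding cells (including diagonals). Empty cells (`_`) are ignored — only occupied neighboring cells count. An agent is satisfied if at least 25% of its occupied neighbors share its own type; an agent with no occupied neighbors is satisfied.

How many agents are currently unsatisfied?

Row 0: (0,0)N 1/1 satisfied · (0,1)N 2/2 satisfied · (0,4)N 1/4 satisfied · (0,5)S 2/3 satisfied
Row 1: (1,2)N 4/4 satisfied · (1,3)N 3/5 satisfied · (1,4)S 4/6 satisfied · (1,5)S 4/5 satisfied
Row 2: (2,1)N 4/5 satisfied · (2,2)N 4/6 satisfied · (2,4)S 4/6 satisfied · (2,5)S 3/4 satisfied
Row 3: (3,0)N 3/3 satisfied · (3,1)N 4/6 satisfied · (3,2)S 2/6 satisfied · (3,3)S 4/5 satisfied · (3,5)N 0/3 not
Row 4: (4,1)N 2/4 satisfied · (4,2)S 2/4 satisfied · (4,4)S 1/2 satisfied
Unsatisfied: (3,5) — 1 in total.

1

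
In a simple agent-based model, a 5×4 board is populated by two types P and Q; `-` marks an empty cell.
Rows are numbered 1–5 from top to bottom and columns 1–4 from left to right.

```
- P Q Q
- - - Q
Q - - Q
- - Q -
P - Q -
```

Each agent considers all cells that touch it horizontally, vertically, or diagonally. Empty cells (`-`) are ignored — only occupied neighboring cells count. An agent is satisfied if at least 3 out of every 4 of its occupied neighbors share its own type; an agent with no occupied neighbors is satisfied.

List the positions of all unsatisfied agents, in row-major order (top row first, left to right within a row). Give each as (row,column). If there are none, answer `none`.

(1,2), (1,3)

Row 1: (1,2)P 0/1 not · (1,3)Q 2/3 not · (1,4)Q 2/2 satisfied
Row 2: (2,4)Q 3/3 satisfied
Row 3: (3,1)Q 0/0 satisfied · (3,4)Q 2/2 satisfied
Row 4: (4,3)Q 2/2 satisfied
Row 5: (5,1)P 0/0 satisfied · (5,3)Q 1/1 satisfied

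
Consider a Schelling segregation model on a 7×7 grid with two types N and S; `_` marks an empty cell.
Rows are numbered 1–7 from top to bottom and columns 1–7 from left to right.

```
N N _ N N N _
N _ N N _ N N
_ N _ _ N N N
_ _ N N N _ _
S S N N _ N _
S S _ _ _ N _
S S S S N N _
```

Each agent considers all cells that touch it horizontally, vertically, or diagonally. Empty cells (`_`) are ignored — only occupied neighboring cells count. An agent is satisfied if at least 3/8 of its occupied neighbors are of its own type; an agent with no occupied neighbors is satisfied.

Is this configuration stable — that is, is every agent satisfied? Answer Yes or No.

Row 1: (1,1)N 2/2 satisfied · (1,2)N 3/3 satisfied · (1,4)N 3/3 satisfied · (1,5)N 4/4 satisfied · (1,6)N 3/3 satisfied
Row 2: (2,1)N 3/3 satisfied · (2,3)N 4/4 satisfied · (2,4)N 4/4 satisfied · (2,6)N 6/6 satisfied · (2,7)N 4/4 satisfied
Row 3: (3,2)N 3/3 satisfied · (3,5)N 5/5 satisfied · (3,6)N 5/5 satisfied · (3,7)N 3/3 satisfied
Row 4: (4,3)N 4/5 satisfied · (4,4)N 5/5 satisfied · (4,5)N 5/5 satisfied
Row 5: (5,1)S 3/3 satisfied · (5,2)S 3/5 satisfied · (5,3)N 3/5 satisfied · (5,4)N 4/4 satisfied · (5,6)N 2/2 satisfied
Row 6: (6,1)S 5/5 satisfied · (6,2)S 6/7 satisfied · (6,6)N 3/3 satisfied
Row 7: (7,1)S 3/3 satisfied · (7,2)S 4/4 satisfied · (7,3)S 3/3 satisfied · (7,4)S 1/2 satisfied · (7,5)N 2/3 satisfied · (7,6)N 2/2 satisfied
All meet the threshold, so the configuration is stable.

Yes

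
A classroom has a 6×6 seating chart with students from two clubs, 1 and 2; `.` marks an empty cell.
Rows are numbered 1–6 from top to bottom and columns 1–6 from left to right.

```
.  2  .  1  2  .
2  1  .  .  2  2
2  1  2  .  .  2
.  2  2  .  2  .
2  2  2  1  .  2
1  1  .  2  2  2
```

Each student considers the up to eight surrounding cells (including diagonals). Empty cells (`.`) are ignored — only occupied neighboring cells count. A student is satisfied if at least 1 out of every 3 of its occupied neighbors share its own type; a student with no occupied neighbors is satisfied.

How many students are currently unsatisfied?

5

(1,2)2 1/2 satisfied
(1,4)1 0/2 not
(1,5)2 2/3 satisfied
(2,1)2 2/4 satisfied
(2,2)1 1/5 not
(2,5)2 3/4 satisfied
(2,6)2 3/3 satisfied
(3,1)2 2/4 satisfied
(3,2)1 1/6 not
(3,3)2 2/4 satisfied
(3,6)2 3/3 satisfied
(4,2)2 6/7 satisfied
(4,3)2 4/6 satisfied
(4,5)2 2/3 satisfied
(5,1)2 2/4 satisfied
(5,2)2 4/6 satisfied
(5,3)2 4/6 satisfied
(5,4)1 0/5 not
(5,6)2 3/3 satisfied
(6,1)1 1/3 satisfied
(6,2)1 1/4 not
(6,4)2 2/3 satisfied
(6,5)2 3/4 satisfied
(6,6)2 2/2 satisfied
Unsatisfied: (1,4), (2,2), (3,2), (5,4), (6,2) — 5 in total.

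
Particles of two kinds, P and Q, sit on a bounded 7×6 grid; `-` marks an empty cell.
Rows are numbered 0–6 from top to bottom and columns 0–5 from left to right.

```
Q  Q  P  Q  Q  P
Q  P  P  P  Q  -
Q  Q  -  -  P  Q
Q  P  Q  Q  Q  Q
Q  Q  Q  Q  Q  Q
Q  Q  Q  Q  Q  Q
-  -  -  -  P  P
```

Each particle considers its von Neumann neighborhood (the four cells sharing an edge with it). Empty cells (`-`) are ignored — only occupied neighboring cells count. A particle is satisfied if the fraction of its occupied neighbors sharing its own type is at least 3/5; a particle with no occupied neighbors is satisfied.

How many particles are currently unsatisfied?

(0,0)Q 2/2 ✓
(0,1)Q 1/3 ✗
(0,2)P 1/3 ✗
(0,3)Q 1/3 ✗
(0,4)Q 2/3 ✓
(0,5)P 0/1 ✗
(1,0)Q 2/3 ✓
(1,1)P 1/4 ✗
(1,2)P 3/3 ✓
(1,3)P 1/3 ✗
(1,4)Q 1/3 ✗
(2,0)Q 3/3 ✓
(2,1)Q 1/3 ✗
(2,4)P 0/3 ✗
(2,5)Q 1/2 ✗
(3,0)Q 2/3 ✓
(3,1)P 0/4 ✗
(3,2)Q 2/3 ✓
(3,3)Q 3/3 ✓
(3,4)Q 3/4 ✓
(3,5)Q 3/3 ✓
(4,0)Q 3/3 ✓
(4,1)Q 3/4 ✓
(4,2)Q 4/4 ✓
(4,3)Q 4/4 ✓
(4,4)Q 4/4 ✓
(4,5)Q 3/3 ✓
(5,0)Q 2/2 ✓
(5,1)Q 3/3 ✓
(5,2)Q 3/3 ✓
(5,3)Q 3/3 ✓
(5,4)Q 3/4 ✓
(5,5)Q 2/3 ✓
(6,4)P 1/2 ✗
(6,5)P 1/2 ✗
Unsatisfied: (0,1), (0,2), (0,3), (0,5), (1,1), (1,3), (1,4), (2,1), (2,4), (2,5), (3,1), (6,4), (6,5) — 13 in total.

13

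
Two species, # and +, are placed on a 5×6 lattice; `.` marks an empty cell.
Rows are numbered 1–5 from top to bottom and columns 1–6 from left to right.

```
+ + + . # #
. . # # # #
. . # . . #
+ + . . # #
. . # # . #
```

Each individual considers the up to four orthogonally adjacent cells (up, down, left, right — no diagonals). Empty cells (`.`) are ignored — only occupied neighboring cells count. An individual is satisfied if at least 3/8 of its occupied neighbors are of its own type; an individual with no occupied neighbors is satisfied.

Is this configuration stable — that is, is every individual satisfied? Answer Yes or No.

Row 1: (1,1)+ 1/1 satisfied · (1,2)+ 2/2 satisfied · (1,3)+ 1/2 satisfied · (1,5)# 2/2 satisfied · (1,6)# 2/2 satisfied
Row 2: (2,3)# 2/3 satisfied · (2,4)# 2/2 satisfied · (2,5)# 3/3 satisfied · (2,6)# 3/3 satisfied
Row 3: (3,3)# 1/1 satisfied · (3,6)# 2/2 satisfied
Row 4: (4,1)+ 1/1 satisfied · (4,2)+ 1/1 satisfied · (4,5)# 1/1 satisfied · (4,6)# 3/3 satisfied
Row 5: (5,3)# 1/1 satisfied · (5,4)# 1/1 satisfied · (5,6)# 1/1 satisfied
All meet the threshold, so the configuration is stable.

Yes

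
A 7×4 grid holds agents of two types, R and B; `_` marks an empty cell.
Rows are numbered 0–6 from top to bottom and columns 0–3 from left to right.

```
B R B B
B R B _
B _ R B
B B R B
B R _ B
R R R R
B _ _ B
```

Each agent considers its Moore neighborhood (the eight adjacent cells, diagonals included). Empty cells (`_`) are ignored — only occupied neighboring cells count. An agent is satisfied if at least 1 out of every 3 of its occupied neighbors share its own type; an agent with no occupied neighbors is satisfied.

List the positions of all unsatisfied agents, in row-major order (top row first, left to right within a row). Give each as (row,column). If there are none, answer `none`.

(0,1), (1,1), (4,3), (6,0), (6,3)

(0,0)B 1/3 satisfied
(0,1)R 1/5 not
(0,2)B 2/4 satisfied
(0,3)B 2/2 satisfied
(1,0)B 2/4 satisfied
(1,1)R 2/7 not
(1,2)B 3/6 satisfied
(2,0)B 3/4 satisfied
(2,2)R 2/6 satisfied
(2,3)B 2/4 satisfied
(3,0)B 3/4 satisfied
(3,1)B 3/6 satisfied
(3,2)R 2/6 satisfied
(3,3)B 2/4 satisfied
(4,0)B 2/5 satisfied
(4,1)R 4/7 satisfied
(4,3)B 1/4 not
(5,0)R 2/4 satisfied
(5,1)R 3/5 satisfied
(5,2)R 3/5 satisfied
(5,3)R 1/3 satisfied
(6,0)B 0/2 not
(6,3)B 0/2 not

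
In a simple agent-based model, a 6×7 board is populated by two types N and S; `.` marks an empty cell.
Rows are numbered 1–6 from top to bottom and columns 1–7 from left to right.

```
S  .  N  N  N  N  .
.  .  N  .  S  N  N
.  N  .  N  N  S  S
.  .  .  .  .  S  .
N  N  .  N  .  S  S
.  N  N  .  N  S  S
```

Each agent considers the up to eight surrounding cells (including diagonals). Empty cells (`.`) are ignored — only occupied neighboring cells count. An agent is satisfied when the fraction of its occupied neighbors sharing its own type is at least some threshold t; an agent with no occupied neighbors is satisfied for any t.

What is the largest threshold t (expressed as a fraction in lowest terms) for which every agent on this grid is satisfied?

(1,1)S — no occupied neighbors
(1,3)N 2/2
(1,4)N 3/4
(1,5)N 3/4
(1,6)N 3/4
(2,3)N 4/4
(2,5)S 1/7
(2,6)N 4/7
(2,7)N 2/4
(3,2)N 1/1
(3,4)N 2/3
(3,5)N 2/5
(3,6)S 3/6
(3,7)S 2/4
(4,6)S 4/5
(5,1)N 2/2
(5,2)N 3/3
(5,4)N 2/2
(5,6)S 4/5
(5,7)S 4/4
(6,2)N 3/3
(6,3)N 3/3
(6,5)N 1/3
(6,6)S 3/4
(6,7)S 3/3
The smallest same-type fraction is 1/7 at (2,5), which reduces to 1/7. Any threshold above that leaves this agent unsatisfied.

1/7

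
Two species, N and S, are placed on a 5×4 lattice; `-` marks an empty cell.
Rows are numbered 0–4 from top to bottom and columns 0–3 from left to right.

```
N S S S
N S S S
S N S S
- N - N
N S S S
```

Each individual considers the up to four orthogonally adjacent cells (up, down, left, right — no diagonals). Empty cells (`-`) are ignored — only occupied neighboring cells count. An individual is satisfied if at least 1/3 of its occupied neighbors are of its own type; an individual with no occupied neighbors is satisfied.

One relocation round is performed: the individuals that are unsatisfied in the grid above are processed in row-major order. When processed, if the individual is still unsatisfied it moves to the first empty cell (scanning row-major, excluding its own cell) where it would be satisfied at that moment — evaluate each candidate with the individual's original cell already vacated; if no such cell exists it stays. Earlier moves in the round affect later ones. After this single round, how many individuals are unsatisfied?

0

Initially unsatisfied (in order): (2,0), (2,1), (3,3), (4,0).
  (2,0) → (3,2).
  (2,1): now satisfied by earlier moves; stays.
  (3,3) → (2,0).
  (4,0) → (3,0).
Resulting grid:
N S S S
N S S S
N N S S
N N S -
- S S S
All satisfied now.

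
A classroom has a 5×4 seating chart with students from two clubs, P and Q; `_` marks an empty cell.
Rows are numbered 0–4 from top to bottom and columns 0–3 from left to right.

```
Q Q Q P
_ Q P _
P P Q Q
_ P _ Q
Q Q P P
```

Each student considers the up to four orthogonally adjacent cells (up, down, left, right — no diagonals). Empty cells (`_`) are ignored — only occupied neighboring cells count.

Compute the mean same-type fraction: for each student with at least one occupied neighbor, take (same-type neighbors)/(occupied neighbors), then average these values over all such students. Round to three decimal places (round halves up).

0.552

Row 0: (0,0)Q 1/1 · (0,1)Q 3/3 · (0,2)Q 1/3 · (0,3)P 0/1
Row 1: (1,1)Q 1/3 · (1,2)P 0/3
Row 2: (2,0)P 1/1 · (2,1)P 2/4 · (2,2)Q 1/3 · (2,3)Q 2/2
Row 3: (3,1)P 1/2 · (3,3)Q 1/2
Row 4: (4,0)Q 1/1 · (4,1)Q 1/3 · (4,2)P 1/2 · (4,3)P 1/2
Sum over 16 students: 1/1 + 3/3 + 1/3 + 0/1 + 1/3 + 0/3 + 1/1 + 2/4 + 1/3 + 2/2 + 1/2 + 1/2 + 1/1 + 1/3 + 1/2 + 1/2 = 53/6; mean = 53/6 ÷ 16 = 53/96 = 0.552083… → 0.552.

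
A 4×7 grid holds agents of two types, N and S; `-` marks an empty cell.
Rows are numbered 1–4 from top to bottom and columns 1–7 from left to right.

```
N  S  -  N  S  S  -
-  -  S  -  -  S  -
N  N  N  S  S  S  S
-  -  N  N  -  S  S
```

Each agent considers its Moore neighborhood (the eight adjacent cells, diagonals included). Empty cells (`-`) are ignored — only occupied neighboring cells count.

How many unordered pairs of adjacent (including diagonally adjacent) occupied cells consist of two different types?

Scan each occupied cell's neighbors to the right and below (and the two forward diagonals) so each pair is counted once.
From row 1: 3 unlike of 7 pairs (running 3/7).
From row 2: 2 unlike of 6 pairs (running 5/13).
From row 3: 4 unlike of 17 pairs (running 9/30).
From row 4: 0 unlike of 2 pairs (running 9/32).
Total adjacent occupied pairs: 32; unlike-type pairs: 9.

9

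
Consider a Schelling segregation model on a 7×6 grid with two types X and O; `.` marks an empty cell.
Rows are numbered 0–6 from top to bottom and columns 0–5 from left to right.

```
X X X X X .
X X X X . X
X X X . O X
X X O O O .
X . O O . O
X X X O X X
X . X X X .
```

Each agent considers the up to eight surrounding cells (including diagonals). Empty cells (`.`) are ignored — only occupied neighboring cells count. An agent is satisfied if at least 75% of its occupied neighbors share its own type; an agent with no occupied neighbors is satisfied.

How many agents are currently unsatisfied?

Row 0: (0,0)X 3/3 ✓ · (0,1)X 5/5 ✓ · (0,2)X 5/5 ✓ · (0,3)X 4/4 ✓ · (0,4)X 3/3 ✓
Row 1: (1,0)X 5/5 ✓ · (1,1)X 8/8 ✓ · (1,2)X 7/7 ✓ · (1,3)X 5/6 ✓ · (1,5)X 2/3 ✗
Row 2: (2,0)X 5/5 ✓ · (2,1)X 7/8 ✓ · (2,2)X 5/7 ✗ · (2,4)O 2/5 ✗ · (2,5)X 1/3 ✗
Row 3: (3,0)X 4/4 ✓ · (3,1)X 5/7 ✗ · (3,2)O 3/6 ✗ · (3,3)O 5/6 ✓ · (3,4)O 4/5 ✓
Row 4: (4,0)X 4/4 ✓ · (4,2)O 4/7 ✗ · (4,3)O 5/7 ✗ · (4,5)O 1/3 ✗
Row 5: (5,0)X 3/3 ✓ · (5,1)X 5/6 ✓ · (5,2)X 3/6 ✗ · (5,3)O 2/7 ✗ · (5,4)X 3/6 ✗ · (5,5)X 2/3 ✗
Row 6: (6,0)X 2/2 ✓ · (6,2)X 3/4 ✓ · (6,3)X 4/5 ✓ · (6,4)X 3/4 ✓
Unsatisfied: (1,5), (2,2), (2,4), (2,5), (3,1), (3,2), (4,2), (4,3), (4,5), (5,2), (5,3), (5,4), (5,5) — 13 in total.

13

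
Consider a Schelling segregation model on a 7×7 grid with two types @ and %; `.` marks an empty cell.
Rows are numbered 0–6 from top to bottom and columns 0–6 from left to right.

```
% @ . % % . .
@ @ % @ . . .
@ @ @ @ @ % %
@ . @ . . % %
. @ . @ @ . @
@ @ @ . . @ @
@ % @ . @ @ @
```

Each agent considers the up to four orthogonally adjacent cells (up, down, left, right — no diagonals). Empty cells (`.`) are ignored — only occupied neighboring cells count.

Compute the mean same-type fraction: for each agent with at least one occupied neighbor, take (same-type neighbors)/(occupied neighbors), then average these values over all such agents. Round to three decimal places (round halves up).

(0,0)% 0/2
(0,1)@ 1/2
(0,3)% 1/2
(0,4)% 1/1
(1,0)@ 2/3
(1,1)@ 3/4
(1,2)% 0/3
(1,3)@ 1/3
(2,0)@ 3/3
(2,1)@ 3/3
(2,2)@ 3/4
(2,3)@ 3/3
(2,4)@ 1/2
(2,5)% 2/3
(2,6)% 2/2
(3,0)@ 1/1
(3,2)@ 1/1
(3,5)% 2/2
(3,6)% 2/3
(4,1)@ 1/1
(4,3)@ 1/1
(4,4)@ 1/1
(4,6)@ 1/2
(5,0)@ 2/2
(5,1)@ 3/4
(5,2)@ 2/2
(5,5)@ 2/2
(5,6)@ 3/3
(6,0)@ 1/2
(6,1)% 0/3
(6,2)@ 1/2
(6,4)@ 1/1
(6,5)@ 3/3
(6,6)@ 2/2
Sum over 34 agents: 0/2 + 1/2 + 1/2 + 1/1 + 2/3 + 3/4 + 0/3 + 1/3 + 3/3 + 3/3 + 3/4 + 3/3 + 1/2 + 2/3 + 2/2 + 1/1 + 1/1 + 2/2 + 2/3 + 1/1 + 1/1 + 1/1 + 1/2 + 2/2 + 3/4 + 2/2 + 2/2 + 3/3 + 1/2 + 0/3 + 1/2 + 1/1 + 3/3 + 2/2 = 307/12; mean = 307/12 ÷ 34 = 307/408 = 0.752450… → 0.752.

0.752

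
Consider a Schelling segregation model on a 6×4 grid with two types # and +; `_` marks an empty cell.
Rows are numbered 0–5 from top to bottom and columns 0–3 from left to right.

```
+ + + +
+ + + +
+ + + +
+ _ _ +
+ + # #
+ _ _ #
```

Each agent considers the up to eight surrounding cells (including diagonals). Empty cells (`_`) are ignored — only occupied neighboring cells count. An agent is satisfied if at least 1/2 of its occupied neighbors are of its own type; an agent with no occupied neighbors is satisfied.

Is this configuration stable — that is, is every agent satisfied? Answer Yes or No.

(0,0)+ 3/3 satisfied
(0,1)+ 5/5 satisfied
(0,2)+ 5/5 satisfied
(0,3)+ 3/3 satisfied
(1,0)+ 5/5 satisfied
(1,1)+ 8/8 satisfied
(1,2)+ 8/8 satisfied
(1,3)+ 5/5 satisfied
(2,0)+ 4/4 satisfied
(2,1)+ 6/6 satisfied
(2,2)+ 6/6 satisfied
(2,3)+ 4/4 satisfied
(3,0)+ 4/4 satisfied
(3,3)+ 2/4 satisfied
(4,0)+ 3/3 satisfied
(4,1)+ 3/4 satisfied
(4,2)# 2/4 satisfied
(4,3)# 2/3 satisfied
(5,0)+ 2/2 satisfied
(5,3)# 2/2 satisfied
All meet the threshold, so the configuration is stable.

Yes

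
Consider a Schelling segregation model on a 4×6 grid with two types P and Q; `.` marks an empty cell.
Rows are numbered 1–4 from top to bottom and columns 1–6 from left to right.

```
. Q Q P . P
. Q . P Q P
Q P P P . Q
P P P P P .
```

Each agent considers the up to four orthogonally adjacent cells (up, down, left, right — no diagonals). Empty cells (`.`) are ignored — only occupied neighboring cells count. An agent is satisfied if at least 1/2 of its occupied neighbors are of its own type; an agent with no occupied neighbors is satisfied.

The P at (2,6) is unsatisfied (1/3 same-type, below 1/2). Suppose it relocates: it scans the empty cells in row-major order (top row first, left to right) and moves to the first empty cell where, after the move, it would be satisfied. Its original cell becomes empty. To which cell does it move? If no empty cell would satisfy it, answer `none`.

(1,5)

Vacating (2,6). Empty cells in order:
  (1,1): 0/1 same-type → still unsatisfied.
  (1,5): 2/3 same-type → satisfied — stop here.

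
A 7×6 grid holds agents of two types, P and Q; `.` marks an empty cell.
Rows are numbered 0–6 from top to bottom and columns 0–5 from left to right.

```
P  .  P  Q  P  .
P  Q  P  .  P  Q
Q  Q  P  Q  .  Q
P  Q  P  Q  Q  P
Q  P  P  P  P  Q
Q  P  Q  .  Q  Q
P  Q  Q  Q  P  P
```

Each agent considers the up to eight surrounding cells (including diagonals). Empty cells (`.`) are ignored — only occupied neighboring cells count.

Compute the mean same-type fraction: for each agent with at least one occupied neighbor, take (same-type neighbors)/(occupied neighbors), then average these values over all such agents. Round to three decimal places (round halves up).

0.397

(0,0)P 1/2
(0,2)P 1/3
(0,3)Q 0/4
(0,4)P 1/3
(1,0)P 1/4
(1,1)Q 2/7
(1,2)P 2/6
(1,4)P 1/5
(1,5)Q 1/3
(2,0)Q 3/5
(2,1)Q 3/8
(2,2)P 2/7
(2,3)Q 2/6
(2,5)Q 2/4
(3,0)P 1/5
(3,1)Q 3/8
(3,2)P 4/8
(3,3)Q 2/7
(3,4)Q 4/7
(3,5)P 1/4
(4,0)Q 2/5
(4,1)P 4/8
(4,2)P 4/7
(4,3)P 3/7
(4,4)P 2/7
(4,5)Q 3/5
(5,0)Q 2/5
(5,1)P 3/8
(5,2)Q 3/7
(5,4)Q 3/7
(5,5)Q 2/5
(6,0)P 1/3
(6,1)Q 3/5
(6,2)Q 3/4
(6,3)Q 3/4
(6,4)P 1/4
(6,5)P 1/3
Sum over 37 agents: 1/2 + 1/3 + 0/4 + 1/3 + 1/4 + 2/7 + 2/6 + 1/5 + 1/3 + 3/5 + 3/8 + 2/7 + 2/6 + 2/4 + 1/5 + 3/8 + 4/8 + 2/7 + 4/7 + 1/4 + 2/5 + 4/8 + 4/7 + 3/7 + 2/7 + 3/5 + 2/5 + 3/8 + 3/7 + 3/7 + 2/5 + 1/3 + 3/5 + 3/4 + 3/4 + 1/4 + 1/3 = 12331/840; mean = 12331/840 ÷ 37 = 12331/31080 = 0.396750… → 0.397.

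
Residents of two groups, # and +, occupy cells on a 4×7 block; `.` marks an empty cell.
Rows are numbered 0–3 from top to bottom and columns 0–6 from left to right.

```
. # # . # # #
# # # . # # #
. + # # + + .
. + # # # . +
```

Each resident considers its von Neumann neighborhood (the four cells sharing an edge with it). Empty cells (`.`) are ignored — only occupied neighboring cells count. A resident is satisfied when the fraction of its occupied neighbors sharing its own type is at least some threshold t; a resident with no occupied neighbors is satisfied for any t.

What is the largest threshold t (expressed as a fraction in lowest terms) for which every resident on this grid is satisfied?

(0,1)# 2/2
(0,2)# 2/2
(0,4)# 2/2
(0,5)# 3/3
(0,6)# 2/2
(1,0)# 1/1
(1,1)# 3/4
(1,2)# 3/3
(1,4)# 2/3
(1,5)# 3/4
(1,6)# 2/2
(2,1)+ 1/3
(2,2)# 3/4
(2,3)# 2/3
(2,4)+ 1/4
(2,5)+ 1/2
(3,1)+ 1/2
(3,2)# 2/3
(3,3)# 3/3
(3,4)# 1/2
(3,6)+ — no occupied neighbors
The smallest same-type fraction is 1/4 at (2,4), which reduces to 1/4. Any threshold above that leaves this resident unsatisfied.

1/4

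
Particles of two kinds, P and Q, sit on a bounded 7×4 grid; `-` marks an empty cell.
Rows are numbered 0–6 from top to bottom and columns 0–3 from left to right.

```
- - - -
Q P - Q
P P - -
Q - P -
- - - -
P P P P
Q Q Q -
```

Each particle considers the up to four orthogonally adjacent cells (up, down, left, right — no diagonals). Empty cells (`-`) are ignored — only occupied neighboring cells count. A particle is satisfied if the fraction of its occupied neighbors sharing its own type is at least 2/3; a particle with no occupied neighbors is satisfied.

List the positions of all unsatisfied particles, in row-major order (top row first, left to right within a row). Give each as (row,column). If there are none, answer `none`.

(1,0)Q 0/2 not
(1,1)P 1/2 not
(1,3)Q 0/0 satisfied
(2,0)P 1/3 not
(2,1)P 2/2 satisfied
(3,0)Q 0/1 not
(3,2)P 0/0 satisfied
(5,0)P 1/2 not
(5,1)P 2/3 satisfied
(5,2)P 2/3 satisfied
(5,3)P 1/1 satisfied
(6,0)Q 1/2 not
(6,1)Q 2/3 satisfied
(6,2)Q 1/2 not

(1,0), (1,1), (2,0), (3,0), (5,0), (6,0), (6,2)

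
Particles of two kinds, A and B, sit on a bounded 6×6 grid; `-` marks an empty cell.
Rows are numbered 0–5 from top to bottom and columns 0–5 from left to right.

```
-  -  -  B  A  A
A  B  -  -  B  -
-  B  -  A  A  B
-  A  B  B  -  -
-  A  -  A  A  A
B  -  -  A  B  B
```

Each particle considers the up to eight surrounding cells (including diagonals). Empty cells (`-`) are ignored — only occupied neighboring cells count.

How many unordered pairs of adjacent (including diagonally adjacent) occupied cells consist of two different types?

Scan each occupied cell's neighbors to the right and below (and the two forward diagonals) so each pair is counted once.
Row 0: B(0,3)–A(0,4)≠ B(0,3)–B(1,4)= A(0,4)–A(0,5)= A(0,4)–B(1,4)≠ A(0,5)–B(1,4)≠  → 3/5 unlike.
Row 1: A(1,0)–B(1,1)≠ A(1,0)–B(2,1)≠ B(1,1)–B(2,1)= B(1,4)–A(2,4)≠ B(1,4)–B(2,5)= B(1,4)–A(2,3)≠  → 4/6 unlike.
Row 2: B(2,1)–A(3,1)≠ B(2,1)–B(3,2)= A(2,3)–A(2,4)= A(2,3)–B(3,3)≠ A(2,3)–B(3,2)≠ A(2,4)–B(2,5)≠ A(2,4)–B(3,3)≠  → 5/7 unlike.
Row 3: A(3,1)–B(3,2)≠ A(3,1)–A(4,1)= B(3,2)–B(3,3)= B(3,2)–A(4,3)≠ B(3,2)–A(4,1)≠ B(3,3)–A(4,3)≠ B(3,3)–A(4,4)≠  → 5/7 unlike.
Row 4: A(4,1)–B(5,0)≠ A(4,3)–A(4,4)= A(4,3)–A(5,3)= A(4,3)–B(5,4)≠ A(4,4)–A(4,5)= A(4,4)–B(5,4)≠ A(4,4)–B(5,5)≠ A(4,4)–A(5,3)= A(4,5)–B(5,5)≠ A(4,5)–B(5,4)≠  → 6/10 unlike.
Row 5: A(5,3)–B(5,4)≠ B(5,4)–B(5,5)=  → 1/2 unlike.
Total adjacent occupied pairs: 37; unlike-type pairs: 24.

24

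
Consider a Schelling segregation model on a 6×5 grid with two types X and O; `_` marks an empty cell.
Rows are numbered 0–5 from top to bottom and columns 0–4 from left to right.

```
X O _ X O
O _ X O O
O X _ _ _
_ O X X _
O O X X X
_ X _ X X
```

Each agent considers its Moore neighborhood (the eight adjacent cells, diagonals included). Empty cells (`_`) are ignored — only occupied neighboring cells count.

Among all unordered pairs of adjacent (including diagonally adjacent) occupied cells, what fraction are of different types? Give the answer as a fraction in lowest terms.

16/43

Scan each occupied cell's neighbors to the right and below (and the two forward diagonals) so each pair is counted once.
From row 0: 6 unlike of 10 pairs (running 6/10).
From row 1: 2 unlike of 5 pairs (running 8/15).
From row 2: 2 unlike of 4 pairs (running 10/19).
From row 3: 3 unlike of 11 pairs (running 13/30).
From row 4: 3 unlike of 12 pairs (running 16/42).
From row 5: 0 unlike of 1 pairs (running 16/43).
Total adjacent occupied pairs: 43; unlike-type pairs: 16.
16/43 is already in lowest terms.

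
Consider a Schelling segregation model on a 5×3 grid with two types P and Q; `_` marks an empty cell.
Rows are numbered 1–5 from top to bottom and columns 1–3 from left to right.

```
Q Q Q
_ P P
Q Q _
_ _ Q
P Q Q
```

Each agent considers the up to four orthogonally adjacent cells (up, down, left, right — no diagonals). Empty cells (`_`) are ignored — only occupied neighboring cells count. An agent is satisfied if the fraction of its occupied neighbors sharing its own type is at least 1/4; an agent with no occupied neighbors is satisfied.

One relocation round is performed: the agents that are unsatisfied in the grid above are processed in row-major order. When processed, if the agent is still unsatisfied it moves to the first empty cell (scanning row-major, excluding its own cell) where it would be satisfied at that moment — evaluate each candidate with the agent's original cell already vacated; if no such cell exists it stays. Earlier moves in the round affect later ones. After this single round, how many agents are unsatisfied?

0

Initially unsatisfied (in order): (5,1).
  (5,1) → (2,1).
Resulting grid:
Q Q Q
P P P
Q Q _
_ _ Q
_ Q Q
All satisfied now.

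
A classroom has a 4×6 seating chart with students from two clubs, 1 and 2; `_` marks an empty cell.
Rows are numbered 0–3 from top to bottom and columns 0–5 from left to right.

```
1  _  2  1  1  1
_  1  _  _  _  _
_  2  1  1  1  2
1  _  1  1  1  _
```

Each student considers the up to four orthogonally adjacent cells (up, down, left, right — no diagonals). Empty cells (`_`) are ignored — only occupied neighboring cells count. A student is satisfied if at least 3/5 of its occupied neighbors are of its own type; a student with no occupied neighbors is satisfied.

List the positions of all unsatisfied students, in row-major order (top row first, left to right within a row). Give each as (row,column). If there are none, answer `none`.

(0,2), (0,3), (1,1), (2,1), (2,5)

Row 0: (0,0)1 0/0 satisfied · (0,2)2 0/1 not · (0,3)1 1/2 not · (0,4)1 2/2 satisfied · (0,5)1 1/1 satisfied
Row 1: (1,1)1 0/1 not
Row 2: (2,1)2 0/2 not · (2,2)1 2/3 satisfied · (2,3)1 3/3 satisfied · (2,4)1 2/3 satisfied · (2,5)2 0/1 not
Row 3: (3,0)1 0/0 satisfied · (3,2)1 2/2 satisfied · (3,3)1 3/3 satisfied · (3,4)1 2/2 satisfied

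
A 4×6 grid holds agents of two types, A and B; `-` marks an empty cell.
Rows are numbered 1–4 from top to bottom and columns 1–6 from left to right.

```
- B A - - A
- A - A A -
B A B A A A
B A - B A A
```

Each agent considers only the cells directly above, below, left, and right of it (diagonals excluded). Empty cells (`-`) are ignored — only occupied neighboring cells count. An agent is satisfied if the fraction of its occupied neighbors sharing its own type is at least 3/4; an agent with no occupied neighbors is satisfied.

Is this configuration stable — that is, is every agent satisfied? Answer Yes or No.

No

Row 1: (1,2)B 0/2 ✗ · (1,3)A 0/1 ✗ · (1,6)A 0/0 ✓
Row 2: (2,2)A 1/2 ✗ · (2,4)A 2/2 ✓ · (2,5)A 2/2 ✓
Row 3: (3,1)B 1/2 ✗ · (3,2)A 2/4 ✗ · (3,3)B 0/2 ✗ · (3,4)A 2/4 ✗ · (3,5)A 4/4 ✓ · (3,6)A 2/2 ✓
Row 4: (4,1)B 1/2 ✗ · (4,2)A 1/2 ✗ · (4,4)B 0/2 ✗ · (4,5)A 2/3 ✗ · (4,6)A 2/2 ✓
For instance (1,2) has only 0/2 same-type neighbors, below 3/4.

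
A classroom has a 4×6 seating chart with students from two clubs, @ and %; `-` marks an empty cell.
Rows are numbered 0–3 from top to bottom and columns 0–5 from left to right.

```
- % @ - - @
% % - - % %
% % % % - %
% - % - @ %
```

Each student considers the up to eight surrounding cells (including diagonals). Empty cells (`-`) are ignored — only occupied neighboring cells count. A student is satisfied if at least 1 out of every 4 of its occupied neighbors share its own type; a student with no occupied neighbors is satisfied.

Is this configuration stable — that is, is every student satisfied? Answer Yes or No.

Row 0: (0,1)% 2/3 satisfied · (0,2)@ 0/2 not · (0,5)@ 0/2 not
Row 1: (1,0)% 4/4 satisfied · (1,1)% 5/6 satisfied · (1,4)% 3/4 satisfied · (1,5)% 2/3 satisfied
Row 2: (2,0)% 4/4 satisfied · (2,1)% 6/6 satisfied · (2,2)% 4/4 satisfied · (2,3)% 3/4 satisfied · (2,5)% 3/4 satisfied
Row 3: (3,0)% 2/2 satisfied · (3,2)% 3/3 satisfied · (3,4)@ 0/3 not · (3,5)% 1/2 satisfied
For instance (0,2) has only 0/2 same-type neighbors, below 1/4.

No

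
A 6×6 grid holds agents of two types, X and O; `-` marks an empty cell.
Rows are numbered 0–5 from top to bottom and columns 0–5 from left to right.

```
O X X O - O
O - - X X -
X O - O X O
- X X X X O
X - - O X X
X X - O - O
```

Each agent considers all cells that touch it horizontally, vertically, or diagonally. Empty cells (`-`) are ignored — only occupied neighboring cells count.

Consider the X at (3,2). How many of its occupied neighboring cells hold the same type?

2

Occupied neighbors of (3,2): (2,1)=O, (2,3)=O, (3,1)=X, (3,3)=X, (4,3)=O.
Same type (X): 2 of 5.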